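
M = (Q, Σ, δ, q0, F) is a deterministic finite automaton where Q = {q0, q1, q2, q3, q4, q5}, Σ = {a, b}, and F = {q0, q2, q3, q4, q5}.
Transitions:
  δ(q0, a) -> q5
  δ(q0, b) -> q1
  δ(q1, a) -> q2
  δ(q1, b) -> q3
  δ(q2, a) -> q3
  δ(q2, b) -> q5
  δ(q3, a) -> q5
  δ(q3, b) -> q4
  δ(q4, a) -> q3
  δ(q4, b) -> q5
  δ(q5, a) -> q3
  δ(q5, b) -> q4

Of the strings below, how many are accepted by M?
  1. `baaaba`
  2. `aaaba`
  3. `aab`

3

`baaaba`: accepted
`aaaba`: accepted
`aab`: accepted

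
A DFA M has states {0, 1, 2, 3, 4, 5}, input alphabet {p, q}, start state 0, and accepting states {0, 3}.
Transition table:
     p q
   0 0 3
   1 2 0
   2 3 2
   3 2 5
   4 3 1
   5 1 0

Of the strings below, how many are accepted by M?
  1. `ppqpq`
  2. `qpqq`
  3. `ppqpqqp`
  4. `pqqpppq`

`ppqpq`: rejected
`qpqq`: rejected
`ppqpqqp`: accepted
`pqqpppq`: rejected

1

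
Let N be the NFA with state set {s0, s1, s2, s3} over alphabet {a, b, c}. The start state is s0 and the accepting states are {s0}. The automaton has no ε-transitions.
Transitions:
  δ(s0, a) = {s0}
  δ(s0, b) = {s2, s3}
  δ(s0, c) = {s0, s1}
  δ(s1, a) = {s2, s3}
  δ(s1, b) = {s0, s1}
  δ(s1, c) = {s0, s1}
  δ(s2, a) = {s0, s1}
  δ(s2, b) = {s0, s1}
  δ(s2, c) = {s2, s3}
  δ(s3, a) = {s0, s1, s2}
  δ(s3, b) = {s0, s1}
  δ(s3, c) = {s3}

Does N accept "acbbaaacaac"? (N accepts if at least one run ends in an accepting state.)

accepted

Start: {s0}
read a: {s0}
read c: {s0, s1}
read b: {s0, s1, s2, s3}
read b: {s0, s1, s2, s3}
read a: {s0, s1, s2, s3}
read a: {s0, s1, s2, s3}
read a: {s0, s1, s2, s3}
read c: {s0, s1, s2, s3}
read a: {s0, s1, s2, s3}
read a: {s0, s1, s2, s3}
read c: {s0, s1, s2, s3}
Reachable ∩ accepting = {s0} — nonempty.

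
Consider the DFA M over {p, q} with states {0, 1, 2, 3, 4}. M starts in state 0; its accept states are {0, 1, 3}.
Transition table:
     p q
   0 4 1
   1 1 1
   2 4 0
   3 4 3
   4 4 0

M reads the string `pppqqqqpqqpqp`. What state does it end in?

1

0 --p--> 4
4 --p--> 4
4 --p--> 4
4 --q--> 0
0 --q--> 1
1 --q--> 1
1 --q--> 1
1 --p--> 1
1 --q--> 1
1 --q--> 1
1 --p--> 1
1 --q--> 1
1 --p--> 1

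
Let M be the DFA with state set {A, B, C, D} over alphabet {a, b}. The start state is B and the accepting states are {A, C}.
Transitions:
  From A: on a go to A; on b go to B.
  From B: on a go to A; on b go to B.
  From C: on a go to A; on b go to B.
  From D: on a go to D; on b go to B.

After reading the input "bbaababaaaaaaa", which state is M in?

A

B --b--> B
B --b--> B
B --a--> A
A --a--> A
A --b--> B
B --a--> A
A --b--> B
B --a--> A
A --a--> A
A --a--> A
A --a--> A
A --a--> A
A --a--> A
A --a--> A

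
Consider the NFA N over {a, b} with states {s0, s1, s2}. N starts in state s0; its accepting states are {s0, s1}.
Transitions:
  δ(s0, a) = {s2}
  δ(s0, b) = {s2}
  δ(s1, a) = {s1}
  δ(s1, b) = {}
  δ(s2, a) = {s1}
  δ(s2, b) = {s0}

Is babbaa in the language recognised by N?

rejected

Start: {s0}
read b: {s2}
read a: {s1}
read b: {}
The reachable set is empty and stays empty for the remaining 3 symbols.
Reachable ∩ accepting = {} — empty.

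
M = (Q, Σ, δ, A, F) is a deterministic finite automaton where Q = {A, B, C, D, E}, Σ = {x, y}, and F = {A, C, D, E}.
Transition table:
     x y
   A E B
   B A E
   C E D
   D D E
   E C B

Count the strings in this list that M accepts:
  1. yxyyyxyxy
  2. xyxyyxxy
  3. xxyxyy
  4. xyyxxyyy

0

yxyyyxyxy: rejected
xyxyyxxy: rejected
xxyxyy: rejected
xyyxxyyy: rejected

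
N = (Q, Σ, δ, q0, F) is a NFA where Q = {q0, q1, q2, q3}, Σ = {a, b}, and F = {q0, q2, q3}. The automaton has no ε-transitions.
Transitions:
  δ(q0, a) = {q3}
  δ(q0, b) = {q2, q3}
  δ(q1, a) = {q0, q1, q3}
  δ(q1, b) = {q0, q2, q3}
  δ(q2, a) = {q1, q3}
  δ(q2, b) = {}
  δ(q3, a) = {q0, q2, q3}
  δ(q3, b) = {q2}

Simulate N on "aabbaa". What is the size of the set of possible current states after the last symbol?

4

Start: {q0}
read a: {q3}
read a: {q0, q2, q3}
read b: {q2, q3}
read b: {q2}
read a: {q1, q3}
read a: {q0, q1, q2, q3}
Final reachable set {q0, q1, q2, q3} has 4 states.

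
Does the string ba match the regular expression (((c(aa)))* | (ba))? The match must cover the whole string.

yes

The right alternative (ba) matches ba.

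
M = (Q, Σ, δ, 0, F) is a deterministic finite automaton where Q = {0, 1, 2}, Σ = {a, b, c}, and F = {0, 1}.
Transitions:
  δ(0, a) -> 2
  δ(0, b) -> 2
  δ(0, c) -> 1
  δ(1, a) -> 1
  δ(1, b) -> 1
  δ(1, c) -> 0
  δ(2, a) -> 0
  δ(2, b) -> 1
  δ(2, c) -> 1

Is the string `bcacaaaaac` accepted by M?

0 --b--> 2
2 --c--> 1
1 --a--> 1
1 --c--> 0
0 --a--> 2
2 --a--> 0
0 --a--> 2
2 --a--> 0
0 --a--> 2
2 --c--> 1
End in state 1, which is an accepting state.

accepted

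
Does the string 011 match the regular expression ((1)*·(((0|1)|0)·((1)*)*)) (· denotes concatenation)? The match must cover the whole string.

Split as ε·011: (1)* matches ε and (((0|1)|0)·((1)*)*) matches 011.

yes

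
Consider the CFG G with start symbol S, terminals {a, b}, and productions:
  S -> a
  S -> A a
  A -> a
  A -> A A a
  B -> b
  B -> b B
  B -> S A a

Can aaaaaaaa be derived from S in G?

yes

S ⇒ Aa ⇒ AAaa ⇒ AAaAaa ⇒ AAaAaAaa ⇒ aAaAaAaa ⇒ aaaAaAaa ⇒ aaaaaAaa ⇒ aaaaaaaa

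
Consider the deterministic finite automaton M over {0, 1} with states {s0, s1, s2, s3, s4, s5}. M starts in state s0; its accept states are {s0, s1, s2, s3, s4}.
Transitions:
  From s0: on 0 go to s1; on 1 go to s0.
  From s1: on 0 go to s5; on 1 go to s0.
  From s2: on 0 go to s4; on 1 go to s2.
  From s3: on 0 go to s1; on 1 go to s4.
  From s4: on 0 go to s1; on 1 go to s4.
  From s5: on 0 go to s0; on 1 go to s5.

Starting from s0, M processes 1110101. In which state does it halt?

s0 --1--> s0
s0 --1--> s0
s0 --1--> s0
s0 --0--> s1
s1 --1--> s0
s0 --0--> s1
s1 --1--> s0

s0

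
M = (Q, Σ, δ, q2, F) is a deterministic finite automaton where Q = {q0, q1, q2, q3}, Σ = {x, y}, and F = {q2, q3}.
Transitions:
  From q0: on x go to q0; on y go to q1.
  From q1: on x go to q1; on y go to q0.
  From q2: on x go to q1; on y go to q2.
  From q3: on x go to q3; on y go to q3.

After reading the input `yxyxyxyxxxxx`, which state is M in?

q2 --y--> q2
q2 --x--> q1
q1 --y--> q0
q0 --x--> q0
q0 --y--> q1
q1 --x--> q1
q1 --y--> q0
q0 --x--> q0
q0 --x--> q0
q0 --x--> q0
q0 --x--> q0
q0 --x--> q0

q0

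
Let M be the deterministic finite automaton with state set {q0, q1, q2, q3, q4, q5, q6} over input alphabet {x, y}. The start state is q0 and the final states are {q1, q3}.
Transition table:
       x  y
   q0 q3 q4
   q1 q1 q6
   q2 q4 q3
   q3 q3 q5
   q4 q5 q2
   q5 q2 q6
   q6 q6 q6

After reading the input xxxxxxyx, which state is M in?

q2

q0 --x--> q3
q3 --x--> q3
q3 --x--> q3
q3 --x--> q3
q3 --x--> q3
q3 --x--> q3
q3 --y--> q5
q5 --x--> q2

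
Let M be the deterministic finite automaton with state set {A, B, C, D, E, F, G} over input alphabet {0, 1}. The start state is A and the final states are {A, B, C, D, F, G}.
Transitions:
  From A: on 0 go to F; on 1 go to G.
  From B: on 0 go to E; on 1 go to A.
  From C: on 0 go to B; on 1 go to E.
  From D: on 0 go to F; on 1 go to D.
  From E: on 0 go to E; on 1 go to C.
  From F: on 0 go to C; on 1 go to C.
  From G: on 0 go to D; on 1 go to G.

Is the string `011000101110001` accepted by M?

A --0--> F
F --1--> C
C --1--> E
E --0--> E
E --0--> E
E --0--> E
E --1--> C
C --0--> B
B --1--> A
A --1--> G
G --1--> G
G --0--> D
D --0--> F
F --0--> C
C --1--> E
End in state E, which is not an accepting state.

rejected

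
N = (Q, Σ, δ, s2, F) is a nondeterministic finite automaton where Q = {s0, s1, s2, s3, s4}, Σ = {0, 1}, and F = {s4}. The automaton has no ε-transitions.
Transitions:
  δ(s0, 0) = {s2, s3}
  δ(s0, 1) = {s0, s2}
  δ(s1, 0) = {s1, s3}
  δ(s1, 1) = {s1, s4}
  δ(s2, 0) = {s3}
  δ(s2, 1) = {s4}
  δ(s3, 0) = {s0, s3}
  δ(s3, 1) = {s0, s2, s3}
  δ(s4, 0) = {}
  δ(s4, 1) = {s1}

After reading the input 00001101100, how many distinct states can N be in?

4

Start: {s2}
read 0: {s3}
read 0: {s0, s3}
read 0: {s0, s2, s3}
read 0: {s0, s2, s3}
read 1: {s0, s2, s3, s4}
read 1: {s0, s1, s2, s3, s4}
read 0: {s0, s1, s2, s3}
read 1: {s0, s1, s2, s3, s4}
read 1: {s0, s1, s2, s3, s4}
read 0: {s0, s1, s2, s3}
read 0: {s0, s1, s2, s3}
Final reachable set {s0, s1, s2, s3} has 4 states.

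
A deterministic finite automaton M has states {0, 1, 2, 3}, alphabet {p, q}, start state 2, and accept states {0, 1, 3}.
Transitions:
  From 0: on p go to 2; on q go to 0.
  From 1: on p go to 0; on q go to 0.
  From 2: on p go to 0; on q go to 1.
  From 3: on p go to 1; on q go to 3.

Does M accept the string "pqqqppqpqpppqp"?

2 --p--> 0
0 --q--> 0
0 --q--> 0
0 --q--> 0
0 --p--> 2
2 --p--> 0
0 --q--> 0
0 --p--> 2
2 --q--> 1
1 --p--> 0
0 --p--> 2
2 --p--> 0
0 --q--> 0
0 --p--> 2
End in state 2, which is not an accepting state.

rejected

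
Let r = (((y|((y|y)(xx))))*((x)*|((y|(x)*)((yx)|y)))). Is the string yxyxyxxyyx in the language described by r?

no

No split of yxyxyxxyyx into u·v has ((y|((y|y)(xx))))* matching u and ((x)*|((y|(x)*)((yx)|y))) matching v.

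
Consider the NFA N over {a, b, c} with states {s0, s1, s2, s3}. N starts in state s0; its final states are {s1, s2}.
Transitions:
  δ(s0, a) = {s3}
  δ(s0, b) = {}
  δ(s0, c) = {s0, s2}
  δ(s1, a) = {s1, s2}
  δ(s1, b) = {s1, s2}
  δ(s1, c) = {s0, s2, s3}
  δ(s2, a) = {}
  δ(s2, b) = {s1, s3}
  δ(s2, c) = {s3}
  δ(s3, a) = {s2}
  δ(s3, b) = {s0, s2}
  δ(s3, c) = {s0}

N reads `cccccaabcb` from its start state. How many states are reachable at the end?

4

Start: {s0}
read c: {s0, s2}
read c: {s0, s2, s3}
read c: {s0, s2, s3}
read c: {s0, s2, s3}
read c: {s0, s2, s3}
read a: {s2, s3}
read a: {s2}
read b: {s1, s3}
read c: {s0, s2, s3}
read b: {s0, s1, s2, s3}
Final reachable set {s0, s1, s2, s3} has 4 states.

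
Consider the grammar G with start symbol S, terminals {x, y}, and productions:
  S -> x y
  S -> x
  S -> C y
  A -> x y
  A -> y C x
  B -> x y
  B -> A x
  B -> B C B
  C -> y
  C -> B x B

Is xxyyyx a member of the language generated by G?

no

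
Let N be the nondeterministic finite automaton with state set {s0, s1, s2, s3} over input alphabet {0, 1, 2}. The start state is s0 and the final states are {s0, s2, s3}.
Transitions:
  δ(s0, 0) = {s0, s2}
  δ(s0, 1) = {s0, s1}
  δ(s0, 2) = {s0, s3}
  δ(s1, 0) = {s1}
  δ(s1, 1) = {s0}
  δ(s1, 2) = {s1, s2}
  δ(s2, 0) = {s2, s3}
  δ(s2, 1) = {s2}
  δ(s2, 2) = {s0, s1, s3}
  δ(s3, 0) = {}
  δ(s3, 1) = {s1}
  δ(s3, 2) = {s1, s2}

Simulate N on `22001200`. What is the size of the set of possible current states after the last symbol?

4

Start: {s0}
read 2: {s0, s3}
read 2: {s0, s1, s2, s3}
read 0: {s0, s1, s2, s3}
read 0: {s0, s1, s2, s3}
read 1: {s0, s1, s2}
read 2: {s0, s1, s2, s3}
read 0: {s0, s1, s2, s3}
read 0: {s0, s1, s2, s3}
Final reachable set {s0, s1, s2, s3} has 4 states.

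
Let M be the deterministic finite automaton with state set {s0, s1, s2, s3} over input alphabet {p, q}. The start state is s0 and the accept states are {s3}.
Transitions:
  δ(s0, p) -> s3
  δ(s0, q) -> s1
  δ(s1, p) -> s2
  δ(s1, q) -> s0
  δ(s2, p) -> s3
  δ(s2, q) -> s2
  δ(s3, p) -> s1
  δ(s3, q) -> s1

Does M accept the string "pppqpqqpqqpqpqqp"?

s0 --p--> s3
s3 --p--> s1
s1 --p--> s2
s2 --q--> s2
s2 --p--> s3
s3 --q--> s1
s1 --q--> s0
s0 --p--> s3
s3 --q--> s1
s1 --q--> s0
s0 --p--> s3
s3 --q--> s1
s1 --p--> s2
s2 --q--> s2
s2 --q--> s2
s2 --p--> s3
End in state s3, which is an accepting state.

accepted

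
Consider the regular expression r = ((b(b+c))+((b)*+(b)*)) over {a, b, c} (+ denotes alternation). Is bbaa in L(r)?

no

Neither (b(b+c)) nor ((b)*+(b)*) matches bbaa.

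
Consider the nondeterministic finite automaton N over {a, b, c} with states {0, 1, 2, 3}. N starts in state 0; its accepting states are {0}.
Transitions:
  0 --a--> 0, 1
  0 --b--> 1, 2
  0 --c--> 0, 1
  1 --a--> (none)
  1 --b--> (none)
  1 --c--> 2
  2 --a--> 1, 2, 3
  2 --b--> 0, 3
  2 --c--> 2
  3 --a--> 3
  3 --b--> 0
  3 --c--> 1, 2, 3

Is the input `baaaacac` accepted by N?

rejected

Start: {0}
read b: {1, 2}
read a: {1, 2, 3}
read a: {1, 2, 3}
read a: {1, 2, 3}
read a: {1, 2, 3}
read c: {1, 2, 3}
read a: {1, 2, 3}
read c: {1, 2, 3}
Reachable ∩ accepting = {} — empty.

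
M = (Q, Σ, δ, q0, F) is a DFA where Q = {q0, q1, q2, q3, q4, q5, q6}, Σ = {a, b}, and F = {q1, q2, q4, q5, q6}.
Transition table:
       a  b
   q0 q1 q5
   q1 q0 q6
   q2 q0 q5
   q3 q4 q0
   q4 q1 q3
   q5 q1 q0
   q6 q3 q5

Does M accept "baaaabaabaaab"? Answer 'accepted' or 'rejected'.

accepted

q0 --b--> q5
q5 --a--> q1
q1 --a--> q0
q0 --a--> q1
q1 --a--> q0
q0 --b--> q5
q5 --a--> q1
q1 --a--> q0
q0 --b--> q5
q5 --a--> q1
q1 --a--> q0
q0 --a--> q1
q1 --b--> q6
End in state q6, which is an accepting state.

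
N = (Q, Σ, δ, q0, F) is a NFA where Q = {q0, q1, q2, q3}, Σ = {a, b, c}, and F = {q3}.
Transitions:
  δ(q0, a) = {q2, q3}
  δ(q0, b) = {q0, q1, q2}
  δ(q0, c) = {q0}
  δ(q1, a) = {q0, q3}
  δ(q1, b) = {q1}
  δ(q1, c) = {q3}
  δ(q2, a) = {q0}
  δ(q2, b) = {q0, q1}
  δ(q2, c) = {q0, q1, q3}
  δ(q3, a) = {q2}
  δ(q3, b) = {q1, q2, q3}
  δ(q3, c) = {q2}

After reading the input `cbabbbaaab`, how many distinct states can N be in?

Start: {q0}
read c: {q0}
read b: {q0, q1, q2}
read a: {q0, q2, q3}
read b: {q0, q1, q2, q3}
read b: {q0, q1, q2, q3}
read b: {q0, q1, q2, q3}
read a: {q0, q2, q3}
read a: {q0, q2, q3}
read a: {q0, q2, q3}
read b: {q0, q1, q2, q3}
Final reachable set {q0, q1, q2, q3} has 4 states.

4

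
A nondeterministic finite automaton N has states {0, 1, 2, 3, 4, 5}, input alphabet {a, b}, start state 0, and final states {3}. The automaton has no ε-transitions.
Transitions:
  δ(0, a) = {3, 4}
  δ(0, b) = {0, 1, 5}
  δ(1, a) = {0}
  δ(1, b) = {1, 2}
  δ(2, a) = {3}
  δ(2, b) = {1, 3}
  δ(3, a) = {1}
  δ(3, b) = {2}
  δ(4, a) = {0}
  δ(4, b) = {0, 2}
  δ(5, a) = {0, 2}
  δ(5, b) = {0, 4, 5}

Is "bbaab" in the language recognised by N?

Start: {0}
read b: {0, 1, 5}
read b: {0, 1, 2, 4, 5}
read a: {0, 2, 3, 4}
read a: {0, 1, 3, 4}
read b: {0, 1, 2, 5}
Reachable ∩ accepting = {} — empty.

rejected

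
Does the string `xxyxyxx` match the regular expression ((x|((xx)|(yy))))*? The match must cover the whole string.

no

xxyxyxx cannot be split into zero or more pieces each matching (x|((xx)|(yy))).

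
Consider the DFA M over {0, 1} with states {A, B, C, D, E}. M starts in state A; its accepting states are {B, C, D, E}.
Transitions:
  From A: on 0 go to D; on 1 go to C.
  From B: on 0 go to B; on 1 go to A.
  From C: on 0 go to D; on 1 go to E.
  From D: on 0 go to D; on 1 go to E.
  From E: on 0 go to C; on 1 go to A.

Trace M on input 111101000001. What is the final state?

E

A --1--> C
C --1--> E
E --1--> A
A --1--> C
C --0--> D
D --1--> E
E --0--> C
C --0--> D
D --0--> D
D --0--> D
D --0--> D
D --1--> E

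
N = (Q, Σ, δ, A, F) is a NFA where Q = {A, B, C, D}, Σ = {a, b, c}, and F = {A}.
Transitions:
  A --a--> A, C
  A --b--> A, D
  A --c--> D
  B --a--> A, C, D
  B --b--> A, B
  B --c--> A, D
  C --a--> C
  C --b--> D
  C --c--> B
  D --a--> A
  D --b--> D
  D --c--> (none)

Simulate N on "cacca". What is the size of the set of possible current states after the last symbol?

0

Start: {A}
read c: {D}
read a: {A}
read c: {D}
read c: {}
The reachable set is empty and stays empty for the remaining 1 symbol.
Final reachable set {} has 0 states.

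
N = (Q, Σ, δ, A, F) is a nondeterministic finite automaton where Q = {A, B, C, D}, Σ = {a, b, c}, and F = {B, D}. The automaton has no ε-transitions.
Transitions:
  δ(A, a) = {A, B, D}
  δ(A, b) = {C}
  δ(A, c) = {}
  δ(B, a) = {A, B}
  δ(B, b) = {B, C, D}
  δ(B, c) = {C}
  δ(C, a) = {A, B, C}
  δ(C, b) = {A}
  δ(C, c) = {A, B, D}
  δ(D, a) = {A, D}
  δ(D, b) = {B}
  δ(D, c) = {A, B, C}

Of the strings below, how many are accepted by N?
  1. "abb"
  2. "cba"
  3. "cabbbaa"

1

"abb": accepted
"cba": rejected
"cabbbaa": rejected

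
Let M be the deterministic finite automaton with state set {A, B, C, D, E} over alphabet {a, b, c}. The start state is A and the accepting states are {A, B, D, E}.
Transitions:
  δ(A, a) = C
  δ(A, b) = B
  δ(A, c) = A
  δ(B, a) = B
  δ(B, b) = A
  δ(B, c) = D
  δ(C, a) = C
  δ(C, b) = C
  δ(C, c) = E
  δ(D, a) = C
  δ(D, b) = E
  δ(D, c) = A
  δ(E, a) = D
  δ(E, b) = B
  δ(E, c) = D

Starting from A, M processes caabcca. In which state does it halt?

A --c--> A
A --a--> C
C --a--> C
C --b--> C
C --c--> E
E --c--> D
D --a--> C

C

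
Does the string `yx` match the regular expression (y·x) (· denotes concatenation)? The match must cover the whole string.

yes

Split as y·x: y matches y and x matches x.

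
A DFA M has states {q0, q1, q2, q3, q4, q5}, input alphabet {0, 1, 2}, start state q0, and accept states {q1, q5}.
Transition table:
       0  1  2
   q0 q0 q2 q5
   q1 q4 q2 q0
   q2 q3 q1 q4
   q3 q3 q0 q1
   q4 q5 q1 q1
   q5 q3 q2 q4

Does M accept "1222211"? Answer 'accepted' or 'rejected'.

q0 --1--> q2
q2 --2--> q4
q4 --2--> q1
q1 --2--> q0
q0 --2--> q5
q5 --1--> q2
q2 --1--> q1
End in state q1, which is an accepting state.

accepted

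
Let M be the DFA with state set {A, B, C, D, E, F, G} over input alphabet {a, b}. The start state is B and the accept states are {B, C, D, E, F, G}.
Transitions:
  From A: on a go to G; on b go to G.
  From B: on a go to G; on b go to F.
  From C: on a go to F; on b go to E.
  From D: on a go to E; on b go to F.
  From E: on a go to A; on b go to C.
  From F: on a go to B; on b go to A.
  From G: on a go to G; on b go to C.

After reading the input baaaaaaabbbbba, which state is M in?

F

B --b--> F
F --a--> B
B --a--> G
G --a--> G
G --a--> G
G --a--> G
G --a--> G
G --a--> G
G --b--> C
C --b--> E
E --b--> C
C --b--> E
E --b--> C
C --a--> F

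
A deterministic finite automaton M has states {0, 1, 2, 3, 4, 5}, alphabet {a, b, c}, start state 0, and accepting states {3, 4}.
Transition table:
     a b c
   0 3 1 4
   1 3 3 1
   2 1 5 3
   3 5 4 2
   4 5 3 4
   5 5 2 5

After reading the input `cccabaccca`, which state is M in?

0 --c--> 4
4 --c--> 4
4 --c--> 4
4 --a--> 5
5 --b--> 2
2 --a--> 1
1 --c--> 1
1 --c--> 1
1 --c--> 1
1 --a--> 3

3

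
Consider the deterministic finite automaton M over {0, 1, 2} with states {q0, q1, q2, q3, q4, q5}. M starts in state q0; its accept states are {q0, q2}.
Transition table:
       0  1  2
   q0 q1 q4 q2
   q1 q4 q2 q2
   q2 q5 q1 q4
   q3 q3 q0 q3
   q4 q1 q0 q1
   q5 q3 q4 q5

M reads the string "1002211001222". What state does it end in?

q1

q0 --1--> q4
q4 --0--> q1
q1 --0--> q4
q4 --2--> q1
q1 --2--> q2
q2 --1--> q1
q1 --1--> q2
q2 --0--> q5
q5 --0--> q3
q3 --1--> q0
q0 --2--> q2
q2 --2--> q4
q4 --2--> q1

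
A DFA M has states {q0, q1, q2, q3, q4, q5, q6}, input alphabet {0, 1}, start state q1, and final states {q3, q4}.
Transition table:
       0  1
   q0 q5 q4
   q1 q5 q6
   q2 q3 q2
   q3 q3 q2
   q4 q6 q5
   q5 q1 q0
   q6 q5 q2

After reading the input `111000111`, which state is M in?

q1 --1--> q6
q6 --1--> q2
q2 --1--> q2
q2 --0--> q3
q3 --0--> q3
q3 --0--> q3
q3 --1--> q2
q2 --1--> q2
q2 --1--> q2

q2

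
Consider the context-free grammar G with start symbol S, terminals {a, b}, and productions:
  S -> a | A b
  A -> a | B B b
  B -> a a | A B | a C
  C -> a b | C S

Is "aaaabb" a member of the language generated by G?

S ⇒ Ab ⇒ BBbb ⇒ aaBbb ⇒ aaaabb

yes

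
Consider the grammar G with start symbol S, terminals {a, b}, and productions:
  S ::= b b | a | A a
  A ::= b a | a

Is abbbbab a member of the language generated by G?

no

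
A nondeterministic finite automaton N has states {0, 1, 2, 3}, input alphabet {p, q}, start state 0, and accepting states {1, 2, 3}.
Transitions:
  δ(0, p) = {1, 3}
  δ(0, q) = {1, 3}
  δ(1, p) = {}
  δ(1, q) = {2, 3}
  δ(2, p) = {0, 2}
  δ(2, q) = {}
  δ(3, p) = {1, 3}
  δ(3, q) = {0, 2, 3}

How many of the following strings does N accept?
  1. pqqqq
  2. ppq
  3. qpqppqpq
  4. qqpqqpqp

pqqqq: accepted
ppq: accepted
qpqppqpq: accepted
qqpqqpqp: accepted

4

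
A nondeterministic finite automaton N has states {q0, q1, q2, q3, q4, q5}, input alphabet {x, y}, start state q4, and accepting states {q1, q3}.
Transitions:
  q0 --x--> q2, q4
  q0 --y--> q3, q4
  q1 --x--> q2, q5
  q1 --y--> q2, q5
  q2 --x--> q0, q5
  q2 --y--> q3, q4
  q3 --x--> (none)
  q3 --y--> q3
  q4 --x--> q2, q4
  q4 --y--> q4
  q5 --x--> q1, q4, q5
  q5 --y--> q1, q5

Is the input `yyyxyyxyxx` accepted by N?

Start: {q4}
read y: {q4}
read y: {q4}
read y: {q4}
read x: {q2, q4}
read y: {q3, q4}
read y: {q3, q4}
read x: {q2, q4}
read y: {q3, q4}
read x: {q2, q4}
read x: {q0, q2, q4, q5}
Reachable ∩ accepting = {} — empty.

rejected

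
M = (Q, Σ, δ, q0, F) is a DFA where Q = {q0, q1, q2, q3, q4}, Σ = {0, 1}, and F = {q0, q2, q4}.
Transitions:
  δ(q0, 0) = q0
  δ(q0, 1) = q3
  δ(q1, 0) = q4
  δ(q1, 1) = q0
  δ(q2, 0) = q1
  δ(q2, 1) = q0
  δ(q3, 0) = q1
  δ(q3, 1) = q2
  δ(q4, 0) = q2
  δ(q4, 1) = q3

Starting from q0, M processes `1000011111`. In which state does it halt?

q3

q0 --1--> q3
q3 --0--> q1
q1 --0--> q4
q4 --0--> q2
q2 --0--> q1
q1 --1--> q0
q0 --1--> q3
q3 --1--> q2
q2 --1--> q0
q0 --1--> q3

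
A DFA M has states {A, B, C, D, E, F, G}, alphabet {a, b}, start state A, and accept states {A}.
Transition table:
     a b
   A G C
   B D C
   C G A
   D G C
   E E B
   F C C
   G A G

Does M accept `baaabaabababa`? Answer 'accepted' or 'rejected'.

accepted

A --b--> C
C --a--> G
G --a--> A
A --a--> G
G --b--> G
G --a--> A
A --a--> G
G --b--> G
G --a--> A
A --b--> C
C --a--> G
G --b--> G
G --a--> A
End in state A, which is an accepting state.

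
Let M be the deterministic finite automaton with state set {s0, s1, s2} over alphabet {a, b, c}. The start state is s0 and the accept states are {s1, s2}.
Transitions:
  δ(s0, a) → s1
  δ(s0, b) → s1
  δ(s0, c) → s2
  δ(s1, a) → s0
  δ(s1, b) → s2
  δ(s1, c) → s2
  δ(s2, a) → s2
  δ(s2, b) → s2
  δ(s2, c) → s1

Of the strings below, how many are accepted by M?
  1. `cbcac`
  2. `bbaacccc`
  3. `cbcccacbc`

3

`cbcac`: accepted
`bbaacccc`: accepted
`cbcccacbc`: accepted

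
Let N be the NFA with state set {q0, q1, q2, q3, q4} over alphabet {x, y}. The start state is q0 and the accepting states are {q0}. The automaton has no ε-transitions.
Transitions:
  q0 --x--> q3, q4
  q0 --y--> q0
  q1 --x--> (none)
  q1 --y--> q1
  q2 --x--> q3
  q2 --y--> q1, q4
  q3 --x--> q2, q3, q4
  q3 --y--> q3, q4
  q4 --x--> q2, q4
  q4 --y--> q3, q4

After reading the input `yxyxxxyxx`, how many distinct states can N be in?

Start: {q0}
read y: {q0}
read x: {q3, q4}
read y: {q3, q4}
read x: {q2, q3, q4}
read x: {q2, q3, q4}
read x: {q2, q3, q4}
read y: {q1, q3, q4}
read x: {q2, q3, q4}
read x: {q2, q3, q4}
Final reachable set {q2, q3, q4} has 3 states.

3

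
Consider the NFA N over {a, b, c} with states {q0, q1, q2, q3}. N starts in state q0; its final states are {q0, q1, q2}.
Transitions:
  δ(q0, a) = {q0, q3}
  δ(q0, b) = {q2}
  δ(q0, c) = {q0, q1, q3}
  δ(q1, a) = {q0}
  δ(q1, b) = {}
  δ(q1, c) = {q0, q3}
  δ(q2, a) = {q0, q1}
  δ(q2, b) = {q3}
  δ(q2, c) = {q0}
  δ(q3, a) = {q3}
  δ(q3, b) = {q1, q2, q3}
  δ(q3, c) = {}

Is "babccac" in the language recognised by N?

Start: {q0}
read b: {q2}
read a: {q0, q1}
read b: {q2}
read c: {q0}
read c: {q0, q1, q3}
read a: {q0, q3}
read c: {q0, q1, q3}
Reachable ∩ accepting = {q0, q1} — nonempty.

accepted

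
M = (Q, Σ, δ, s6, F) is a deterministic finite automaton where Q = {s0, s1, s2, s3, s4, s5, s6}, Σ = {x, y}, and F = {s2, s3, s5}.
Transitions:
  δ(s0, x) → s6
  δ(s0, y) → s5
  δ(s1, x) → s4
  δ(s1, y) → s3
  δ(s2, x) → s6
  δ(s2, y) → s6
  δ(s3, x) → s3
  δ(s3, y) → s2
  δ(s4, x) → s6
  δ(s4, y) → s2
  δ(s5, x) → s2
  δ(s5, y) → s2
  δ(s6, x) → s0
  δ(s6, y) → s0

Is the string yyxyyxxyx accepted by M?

s6 --y--> s0
s0 --y--> s5
s5 --x--> s2
s2 --y--> s6
s6 --y--> s0
s0 --x--> s6
s6 --x--> s0
s0 --y--> s5
s5 --x--> s2
End in state s2, which is an accepting state.

accepted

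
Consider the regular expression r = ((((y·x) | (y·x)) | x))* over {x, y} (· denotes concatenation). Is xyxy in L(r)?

no

xyxy cannot be split into zero or more pieces each matching (((y·x)|(y·x))|x).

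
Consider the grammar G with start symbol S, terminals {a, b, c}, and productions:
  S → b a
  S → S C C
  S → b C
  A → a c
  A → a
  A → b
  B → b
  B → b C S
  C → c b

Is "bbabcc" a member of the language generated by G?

no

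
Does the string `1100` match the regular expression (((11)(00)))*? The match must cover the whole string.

Split into 1 piece 1100; each matches ((11)(00)).

yes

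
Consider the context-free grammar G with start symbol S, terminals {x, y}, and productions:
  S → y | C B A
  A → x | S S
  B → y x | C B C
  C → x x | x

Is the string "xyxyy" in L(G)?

yes

S ⇒ CBA ⇒ xBA ⇒ xyxA ⇒ xyxSS ⇒ xyxyS ⇒ xyxyy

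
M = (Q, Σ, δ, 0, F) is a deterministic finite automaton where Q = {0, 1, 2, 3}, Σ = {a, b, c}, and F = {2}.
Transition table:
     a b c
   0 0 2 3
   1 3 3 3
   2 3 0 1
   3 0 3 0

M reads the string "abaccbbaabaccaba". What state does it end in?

3

0 --a--> 0
0 --b--> 2
2 --a--> 3
3 --c--> 0
0 --c--> 3
3 --b--> 3
3 --b--> 3
3 --a--> 0
0 --a--> 0
0 --b--> 2
2 --a--> 3
3 --c--> 0
0 --c--> 3
3 --a--> 0
0 --b--> 2
2 --a--> 3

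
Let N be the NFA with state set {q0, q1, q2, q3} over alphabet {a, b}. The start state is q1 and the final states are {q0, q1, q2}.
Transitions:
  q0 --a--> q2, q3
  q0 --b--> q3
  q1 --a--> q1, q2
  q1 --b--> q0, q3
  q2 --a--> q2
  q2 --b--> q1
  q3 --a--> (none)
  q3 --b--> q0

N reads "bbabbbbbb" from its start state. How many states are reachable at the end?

Start: {q1}
read b: {q0, q3}
read b: {q0, q3}
read a: {q2, q3}
read b: {q0, q1}
read b: {q0, q3}
read b: {q0, q3}
read b: {q0, q3}
read b: {q0, q3}
read b: {q0, q3}
Final reachable set {q0, q3} has 2 states.

2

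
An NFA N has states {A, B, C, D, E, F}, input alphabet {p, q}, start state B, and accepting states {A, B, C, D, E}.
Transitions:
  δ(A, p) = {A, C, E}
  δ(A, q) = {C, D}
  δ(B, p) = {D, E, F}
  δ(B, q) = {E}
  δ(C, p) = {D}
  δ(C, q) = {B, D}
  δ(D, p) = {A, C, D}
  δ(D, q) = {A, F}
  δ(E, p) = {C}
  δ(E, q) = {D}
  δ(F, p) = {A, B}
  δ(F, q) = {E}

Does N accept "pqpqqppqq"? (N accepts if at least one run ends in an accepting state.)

Start: {B}
read p: {D, E, F}
read q: {A, D, E, F}
read p: {A, B, C, D, E}
read q: {A, B, C, D, E, F}
read q: {A, B, C, D, E, F}
read p: {A, B, C, D, E, F}
read p: {A, B, C, D, E, F}
read q: {A, B, C, D, E, F}
read q: {A, B, C, D, E, F}
Reachable ∩ accepting = {A, B, C, D, E} — nonempty.

accepted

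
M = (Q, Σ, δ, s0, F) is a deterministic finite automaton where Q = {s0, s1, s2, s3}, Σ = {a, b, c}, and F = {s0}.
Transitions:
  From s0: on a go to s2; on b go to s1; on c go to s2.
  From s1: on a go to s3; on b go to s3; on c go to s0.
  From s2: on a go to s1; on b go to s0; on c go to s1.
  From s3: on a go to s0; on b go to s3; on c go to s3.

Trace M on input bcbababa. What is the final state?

s3

s0 --b--> s1
s1 --c--> s0
s0 --b--> s1
s1 --a--> s3
s3 --b--> s3
s3 --a--> s0
s0 --b--> s1
s1 --a--> s3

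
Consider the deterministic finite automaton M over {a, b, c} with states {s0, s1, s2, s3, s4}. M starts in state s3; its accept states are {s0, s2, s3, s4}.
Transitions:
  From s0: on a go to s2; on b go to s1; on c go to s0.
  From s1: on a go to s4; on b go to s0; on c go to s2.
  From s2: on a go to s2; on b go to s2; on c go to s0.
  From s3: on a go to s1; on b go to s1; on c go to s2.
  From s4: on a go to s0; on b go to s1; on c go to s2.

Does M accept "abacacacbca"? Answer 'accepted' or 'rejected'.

accepted

s3 --a--> s1
s1 --b--> s0
s0 --a--> s2
s2 --c--> s0
s0 --a--> s2
s2 --c--> s0
s0 --a--> s2
s2 --c--> s0
s0 --b--> s1
s1 --c--> s2
s2 --a--> s2
End in state s2, which is an accepting state.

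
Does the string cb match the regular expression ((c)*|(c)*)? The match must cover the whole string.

no

Neither (c)* nor (c)* matches cb.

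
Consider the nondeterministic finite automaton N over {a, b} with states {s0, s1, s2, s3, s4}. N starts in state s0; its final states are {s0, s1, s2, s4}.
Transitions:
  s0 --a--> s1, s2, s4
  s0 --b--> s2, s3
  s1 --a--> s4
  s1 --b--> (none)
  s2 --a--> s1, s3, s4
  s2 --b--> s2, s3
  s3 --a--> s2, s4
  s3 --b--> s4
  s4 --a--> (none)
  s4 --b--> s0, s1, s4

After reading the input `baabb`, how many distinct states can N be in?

Start: {s0}
read b: {s2, s3}
read a: {s1, s2, s3, s4}
read a: {s1, s2, s3, s4}
read b: {s0, s1, s2, s3, s4}
read b: {s0, s1, s2, s3, s4}
Final reachable set {s0, s1, s2, s3, s4} has 5 states.

5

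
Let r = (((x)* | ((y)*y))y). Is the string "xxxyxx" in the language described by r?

No split of xxxyxx into u·v has ((x)*|((y)*y)) matching u and y matching v.

no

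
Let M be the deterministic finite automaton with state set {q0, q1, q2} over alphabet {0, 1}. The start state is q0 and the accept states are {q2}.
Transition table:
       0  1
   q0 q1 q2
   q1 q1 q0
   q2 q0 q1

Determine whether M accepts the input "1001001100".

q0 --1--> q2
q2 --0--> q0
q0 --0--> q1
q1 --1--> q0
q0 --0--> q1
q1 --0--> q1
q1 --1--> q0
q0 --1--> q2
q2 --0--> q0
q0 --0--> q1
End in state q1, which is not an accepting state.

rejected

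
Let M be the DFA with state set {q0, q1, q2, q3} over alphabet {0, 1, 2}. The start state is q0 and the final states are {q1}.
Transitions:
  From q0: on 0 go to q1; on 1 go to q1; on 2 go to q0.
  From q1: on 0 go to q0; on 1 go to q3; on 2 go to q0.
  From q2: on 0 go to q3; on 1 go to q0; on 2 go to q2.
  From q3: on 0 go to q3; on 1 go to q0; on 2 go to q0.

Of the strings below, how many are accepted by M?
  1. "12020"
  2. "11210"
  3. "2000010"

1

"12020": accepted
"11210": rejected
"2000010": rejected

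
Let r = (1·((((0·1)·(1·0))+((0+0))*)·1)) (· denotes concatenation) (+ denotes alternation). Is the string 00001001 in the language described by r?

no

No split of 00001001 into u·v has 1 matching u and ((((0·1)·(1·0))+((0+0))*)·1) matching v.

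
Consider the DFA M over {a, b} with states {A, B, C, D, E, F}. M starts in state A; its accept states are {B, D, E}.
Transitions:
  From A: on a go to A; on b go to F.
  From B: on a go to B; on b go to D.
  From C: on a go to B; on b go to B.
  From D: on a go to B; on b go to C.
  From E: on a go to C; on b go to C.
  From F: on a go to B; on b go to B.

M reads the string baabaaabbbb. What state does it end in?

A --b--> F
F --a--> B
B --a--> B
B --b--> D
D --a--> B
B --a--> B
B --a--> B
B --b--> D
D --b--> C
C --b--> B
B --b--> D

D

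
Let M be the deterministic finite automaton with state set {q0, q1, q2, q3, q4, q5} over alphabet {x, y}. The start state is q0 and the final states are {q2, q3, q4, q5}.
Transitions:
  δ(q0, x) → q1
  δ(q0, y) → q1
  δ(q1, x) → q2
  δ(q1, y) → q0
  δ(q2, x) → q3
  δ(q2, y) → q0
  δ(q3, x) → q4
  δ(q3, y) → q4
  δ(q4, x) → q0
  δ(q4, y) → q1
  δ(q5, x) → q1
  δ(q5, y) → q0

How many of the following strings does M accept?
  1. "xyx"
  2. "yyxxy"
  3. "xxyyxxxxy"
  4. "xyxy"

"xyx": rejected
"yyxxy": rejected
"xxyyxxxxy": rejected
"xyxy": rejected

0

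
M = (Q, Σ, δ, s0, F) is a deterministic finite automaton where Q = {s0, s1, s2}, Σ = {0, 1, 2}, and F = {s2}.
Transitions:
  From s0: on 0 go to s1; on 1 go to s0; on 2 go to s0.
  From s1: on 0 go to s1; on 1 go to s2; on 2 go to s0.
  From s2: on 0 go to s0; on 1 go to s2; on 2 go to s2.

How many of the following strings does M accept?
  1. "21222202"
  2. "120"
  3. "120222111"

"21222202": rejected
"120": rejected
"120222111": rejected

0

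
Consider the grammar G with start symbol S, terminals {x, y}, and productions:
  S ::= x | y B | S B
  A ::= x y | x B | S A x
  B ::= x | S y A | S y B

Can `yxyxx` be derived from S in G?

yes

S ⇒ yB ⇒ ySyA ⇒ yxyA ⇒ yxyxB ⇒ yxyxx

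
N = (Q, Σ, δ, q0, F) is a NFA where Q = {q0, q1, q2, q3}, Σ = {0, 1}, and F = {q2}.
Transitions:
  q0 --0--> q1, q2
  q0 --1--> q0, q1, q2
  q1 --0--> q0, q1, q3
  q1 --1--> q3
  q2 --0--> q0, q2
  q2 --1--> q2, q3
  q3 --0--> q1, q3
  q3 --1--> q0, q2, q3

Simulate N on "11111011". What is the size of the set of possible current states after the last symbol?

4

Start: {q0}
read 1: {q0, q1, q2}
read 1: {q0, q1, q2, q3}
read 1: {q0, q1, q2, q3}
read 1: {q0, q1, q2, q3}
read 1: {q0, q1, q2, q3}
read 0: {q0, q1, q2, q3}
read 1: {q0, q1, q2, q3}
read 1: {q0, q1, q2, q3}
Final reachable set {q0, q1, q2, q3} has 4 states.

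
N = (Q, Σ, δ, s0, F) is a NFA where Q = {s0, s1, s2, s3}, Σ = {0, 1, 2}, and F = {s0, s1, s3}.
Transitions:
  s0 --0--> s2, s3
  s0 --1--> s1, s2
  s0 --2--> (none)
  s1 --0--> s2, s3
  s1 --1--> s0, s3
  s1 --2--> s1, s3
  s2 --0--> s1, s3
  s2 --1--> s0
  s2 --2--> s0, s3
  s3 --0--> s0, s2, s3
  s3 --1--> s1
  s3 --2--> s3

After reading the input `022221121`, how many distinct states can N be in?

Start: {s0}
read 0: {s2, s3}
read 2: {s0, s3}
read 2: {s3}
read 2: {s3}
read 2: {s3}
read 1: {s1}
read 1: {s0, s3}
read 2: {s3}
read 1: {s1}
Final reachable set {s1} has 1 state.

1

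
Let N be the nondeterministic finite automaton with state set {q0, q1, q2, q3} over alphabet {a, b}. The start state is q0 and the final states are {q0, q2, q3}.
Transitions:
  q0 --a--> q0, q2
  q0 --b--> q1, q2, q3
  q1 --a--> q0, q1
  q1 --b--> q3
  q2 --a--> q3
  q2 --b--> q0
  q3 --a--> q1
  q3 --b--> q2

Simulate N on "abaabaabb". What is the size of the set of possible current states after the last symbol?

4

Start: {q0}
read a: {q0, q2}
read b: {q0, q1, q2, q3}
read a: {q0, q1, q2, q3}
read a: {q0, q1, q2, q3}
read b: {q0, q1, q2, q3}
read a: {q0, q1, q2, q3}
read a: {q0, q1, q2, q3}
read b: {q0, q1, q2, q3}
read b: {q0, q1, q2, q3}
Final reachable set {q0, q1, q2, q3} has 4 states.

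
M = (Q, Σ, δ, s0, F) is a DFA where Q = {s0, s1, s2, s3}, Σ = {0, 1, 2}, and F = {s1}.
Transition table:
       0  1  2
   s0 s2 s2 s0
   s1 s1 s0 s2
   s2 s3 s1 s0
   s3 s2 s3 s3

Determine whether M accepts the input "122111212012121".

accepted

s0 --1--> s2
s2 --2--> s0
s0 --2--> s0
s0 --1--> s2
s2 --1--> s1
s1 --1--> s0
s0 --2--> s0
s0 --1--> s2
s2 --2--> s0
s0 --0--> s2
s2 --1--> s1
s1 --2--> s2
s2 --1--> s1
s1 --2--> s2
s2 --1--> s1
End in state s1, which is an accepting state.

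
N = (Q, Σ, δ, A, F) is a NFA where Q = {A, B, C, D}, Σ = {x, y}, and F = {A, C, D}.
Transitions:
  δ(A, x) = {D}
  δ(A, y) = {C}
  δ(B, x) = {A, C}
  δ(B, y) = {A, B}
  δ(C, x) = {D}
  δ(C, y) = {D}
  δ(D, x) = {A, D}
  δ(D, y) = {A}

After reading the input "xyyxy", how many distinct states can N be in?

1

Start: {A}
read x: {D}
read y: {A}
read y: {C}
read x: {D}
read y: {A}
Final reachable set {A} has 1 state.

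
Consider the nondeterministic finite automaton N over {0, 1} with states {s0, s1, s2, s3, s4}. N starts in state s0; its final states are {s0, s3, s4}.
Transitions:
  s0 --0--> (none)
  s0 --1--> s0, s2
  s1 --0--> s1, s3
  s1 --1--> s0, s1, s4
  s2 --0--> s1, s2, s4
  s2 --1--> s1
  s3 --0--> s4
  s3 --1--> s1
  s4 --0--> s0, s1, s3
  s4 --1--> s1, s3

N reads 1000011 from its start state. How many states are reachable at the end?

5

Start: {s0}
read 1: {s0, s2}
read 0: {s1, s2, s4}
read 0: {s0, s1, s2, s3, s4}
read 0: {s0, s1, s2, s3, s4}
read 0: {s0, s1, s2, s3, s4}
read 1: {s0, s1, s2, s3, s4}
read 1: {s0, s1, s2, s3, s4}
Final reachable set {s0, s1, s2, s3, s4} has 5 states.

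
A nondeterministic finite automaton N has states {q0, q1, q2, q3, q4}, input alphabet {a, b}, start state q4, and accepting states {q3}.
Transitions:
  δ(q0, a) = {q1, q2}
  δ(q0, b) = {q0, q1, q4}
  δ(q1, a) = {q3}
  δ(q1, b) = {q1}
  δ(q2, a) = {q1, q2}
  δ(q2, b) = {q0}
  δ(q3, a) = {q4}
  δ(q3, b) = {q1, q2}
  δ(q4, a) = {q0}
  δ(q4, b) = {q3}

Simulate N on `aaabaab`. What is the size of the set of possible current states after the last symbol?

Start: {q4}
read a: {q0}
read a: {q1, q2}
read a: {q1, q2, q3}
read b: {q0, q1, q2}
read a: {q1, q2, q3}
read a: {q1, q2, q3, q4}
read b: {q0, q1, q2, q3}
Final reachable set {q0, q1, q2, q3} has 4 states.

4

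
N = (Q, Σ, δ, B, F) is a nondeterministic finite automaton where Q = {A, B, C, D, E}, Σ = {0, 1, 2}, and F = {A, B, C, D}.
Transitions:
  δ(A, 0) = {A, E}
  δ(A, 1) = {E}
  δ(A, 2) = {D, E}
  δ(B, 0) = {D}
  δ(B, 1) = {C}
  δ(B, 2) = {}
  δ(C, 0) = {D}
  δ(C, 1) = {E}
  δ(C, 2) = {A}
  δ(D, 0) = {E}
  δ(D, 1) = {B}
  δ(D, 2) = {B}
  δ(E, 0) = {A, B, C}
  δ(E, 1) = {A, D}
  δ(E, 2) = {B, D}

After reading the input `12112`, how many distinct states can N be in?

3

Start: {B}
read 1: {C}
read 2: {A}
read 1: {E}
read 1: {A, D}
read 2: {B, D, E}
Final reachable set {B, D, E} has 3 states.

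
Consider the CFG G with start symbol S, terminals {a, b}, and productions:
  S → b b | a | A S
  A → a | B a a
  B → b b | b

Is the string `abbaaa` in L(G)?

yes

S ⇒ AS ⇒ aS ⇒ aAS ⇒ aBaaS ⇒ abbaaS ⇒ abbaaa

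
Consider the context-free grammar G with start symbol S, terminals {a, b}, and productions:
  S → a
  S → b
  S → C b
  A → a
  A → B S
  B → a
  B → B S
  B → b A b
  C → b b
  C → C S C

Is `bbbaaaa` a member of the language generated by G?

no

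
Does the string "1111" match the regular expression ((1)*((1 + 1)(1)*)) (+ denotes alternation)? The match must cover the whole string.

yes

Split as ε·1111: (1)* matches ε and ((1+1)(1)*) matches 1111.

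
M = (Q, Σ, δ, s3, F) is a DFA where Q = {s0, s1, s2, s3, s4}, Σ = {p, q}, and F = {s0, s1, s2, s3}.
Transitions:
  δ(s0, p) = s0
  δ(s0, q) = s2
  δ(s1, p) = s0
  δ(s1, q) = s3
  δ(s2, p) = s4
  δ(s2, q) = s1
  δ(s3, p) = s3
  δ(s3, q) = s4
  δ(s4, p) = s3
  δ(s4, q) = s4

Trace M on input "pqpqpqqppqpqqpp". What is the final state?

s3 --p--> s3
s3 --q--> s4
s4 --p--> s3
s3 --q--> s4
s4 --p--> s3
s3 --q--> s4
s4 --q--> s4
s4 --p--> s3
s3 --p--> s3
s3 --q--> s4
s4 --p--> s3
s3 --q--> s4
s4 --q--> s4
s4 --p--> s3
s3 --p--> s3

s3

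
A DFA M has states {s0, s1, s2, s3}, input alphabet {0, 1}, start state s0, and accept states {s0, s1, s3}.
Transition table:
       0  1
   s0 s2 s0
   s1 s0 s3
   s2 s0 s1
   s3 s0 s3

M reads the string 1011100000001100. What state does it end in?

s0

s0 --1--> s0
s0 --0--> s2
s2 --1--> s1
s1 --1--> s3
s3 --1--> s3
s3 --0--> s0
s0 --0--> s2
s2 --0--> s0
s0 --0--> s2
s2 --0--> s0
s0 --0--> s2
s2 --0--> s0
s0 --1--> s0
s0 --1--> s0
s0 --0--> s2
s2 --0--> s0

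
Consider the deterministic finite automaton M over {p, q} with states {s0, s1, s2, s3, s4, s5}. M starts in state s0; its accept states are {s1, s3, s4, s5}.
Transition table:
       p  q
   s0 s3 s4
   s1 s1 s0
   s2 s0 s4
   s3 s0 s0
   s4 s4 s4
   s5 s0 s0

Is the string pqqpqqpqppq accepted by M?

s0 --p--> s3
s3 --q--> s0
s0 --q--> s4
s4 --p--> s4
s4 --q--> s4
s4 --q--> s4
s4 --p--> s4
s4 --q--> s4
s4 --p--> s4
s4 --p--> s4
s4 --q--> s4
End in state s4, which is an accepting state.

accepted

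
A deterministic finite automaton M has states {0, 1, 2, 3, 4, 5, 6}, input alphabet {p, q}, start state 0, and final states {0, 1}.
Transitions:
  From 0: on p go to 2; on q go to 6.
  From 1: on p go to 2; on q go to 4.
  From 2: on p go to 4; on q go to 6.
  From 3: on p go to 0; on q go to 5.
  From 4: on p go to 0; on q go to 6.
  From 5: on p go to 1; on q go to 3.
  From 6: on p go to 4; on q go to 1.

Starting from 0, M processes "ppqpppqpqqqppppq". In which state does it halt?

0 --p--> 2
2 --p--> 4
4 --q--> 6
6 --p--> 4
4 --p--> 0
0 --p--> 2
2 --q--> 6
6 --p--> 4
4 --q--> 6
6 --q--> 1
1 --q--> 4
4 --p--> 0
0 --p--> 2
2 --p--> 4
4 --p--> 0
0 --q--> 6

6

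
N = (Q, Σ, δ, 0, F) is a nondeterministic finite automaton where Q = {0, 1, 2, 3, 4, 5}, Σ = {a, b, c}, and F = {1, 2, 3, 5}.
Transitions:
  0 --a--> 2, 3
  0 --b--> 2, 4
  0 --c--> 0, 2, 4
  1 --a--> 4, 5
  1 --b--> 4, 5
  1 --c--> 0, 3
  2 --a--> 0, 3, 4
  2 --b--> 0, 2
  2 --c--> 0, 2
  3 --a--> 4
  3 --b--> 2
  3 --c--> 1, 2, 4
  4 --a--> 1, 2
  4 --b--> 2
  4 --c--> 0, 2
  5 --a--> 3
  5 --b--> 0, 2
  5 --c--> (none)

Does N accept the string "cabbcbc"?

accepted

Start: {0}
read c: {0, 2, 4}
read a: {0, 1, 2, 3, 4}
read b: {0, 2, 4, 5}
read b: {0, 2, 4}
read c: {0, 2, 4}
read b: {0, 2, 4}
read c: {0, 2, 4}
Reachable ∩ accepting = {2} — nonempty.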